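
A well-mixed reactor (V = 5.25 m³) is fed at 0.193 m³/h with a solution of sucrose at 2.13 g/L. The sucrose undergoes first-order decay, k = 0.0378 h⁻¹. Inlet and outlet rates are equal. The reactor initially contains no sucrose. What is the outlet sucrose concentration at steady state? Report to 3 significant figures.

Accumulation = in − out − consumed: V dC/dt = Q C_in − Q C − k V C.
At steady state: 0 = Q C_in − (Q + kV) C_ss, so C_ss = Q C_in/(Q + kV).
C_ss = 0.193·2.13/(0.193 + 0.0378·5.25) = 0.41109/0.39145 = 1.0502 g/L.

1.05 g/L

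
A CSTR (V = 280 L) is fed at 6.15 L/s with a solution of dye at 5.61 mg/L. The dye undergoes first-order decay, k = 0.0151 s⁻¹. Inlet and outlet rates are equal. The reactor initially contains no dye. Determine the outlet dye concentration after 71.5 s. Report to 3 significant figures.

3.09 mg/L

V dC/dt = Q(C_in − C) − k V C.
This is linear with rate a = Q/V + k = 0.037064 s⁻¹.
C_ss = Q C_in/(Q + kV) = 3.3245 mg/L; C(t) = C_ss + (C₀ − C_ss) e^(−a t).
C(71.5) = 3.3245 + (-3.3245)·e^(−0.037064·71.5) = 3.3245 + (-3.3245)·0.070644 = 3.0896 mg/L.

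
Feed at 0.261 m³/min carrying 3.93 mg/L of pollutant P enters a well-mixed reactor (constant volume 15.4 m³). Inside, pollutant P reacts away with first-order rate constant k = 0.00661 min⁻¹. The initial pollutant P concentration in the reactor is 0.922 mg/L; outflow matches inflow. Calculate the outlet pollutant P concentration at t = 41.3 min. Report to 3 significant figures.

Accumulation = in − out − consumed: V dC/dt = Q C_in − Q C − k V C.
dC/dt = (Q/V) C_in − (Q/V + k) C; effective rate a = Q/V + k = 0.016948 + 0.00661 = 0.023558 min⁻¹.
C_ss = Q C_in/(Q + kV) = 2.8273 mg/L; C(t) = C_ss + (C₀ − C_ss) e^(−a t).
C(41.3) = 2.8273 + (-1.9053)·e^(−0.023558·41.3) = 2.8273 + (-1.9053)·0.37797 = 2.1072 mg/L.

2.11 mg/L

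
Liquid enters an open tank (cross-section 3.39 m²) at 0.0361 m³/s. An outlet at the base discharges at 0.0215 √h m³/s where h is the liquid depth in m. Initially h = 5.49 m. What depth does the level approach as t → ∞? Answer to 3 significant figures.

A dh/dt = Q_in − 0.0215 √h. Steady state requires inflow = outflow:
Q_in = 0.0215 √h_ss ⇒ √h_ss = 0.0361/0.0215 = 1.6791.
h_ss = 1.6791² = 2.8193 m. (Since h₀ = 5.49 m > h_ss, the level will fall toward this value.)

2.82 m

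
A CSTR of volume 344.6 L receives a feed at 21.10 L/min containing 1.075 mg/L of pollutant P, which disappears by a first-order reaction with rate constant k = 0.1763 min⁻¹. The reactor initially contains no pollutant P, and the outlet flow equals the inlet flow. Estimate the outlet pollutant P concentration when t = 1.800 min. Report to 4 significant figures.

V dC/dt = Q(C_in − C) − k V C.
This is linear with rate a = Q/V + k = 0.237530 min⁻¹.
C_ss = Q C_in/(Q + kV) = 0.277113 mg/L; C(t) = C_ss + (C₀ − C_ss) e^(−a t).
C(1.800) = 0.277113 + (-0.277113)·e^(−0.237530·1.800) = 0.277113 + (-0.277113)·0.652102 = 0.0964070 mg/L.

0.09641 mg/L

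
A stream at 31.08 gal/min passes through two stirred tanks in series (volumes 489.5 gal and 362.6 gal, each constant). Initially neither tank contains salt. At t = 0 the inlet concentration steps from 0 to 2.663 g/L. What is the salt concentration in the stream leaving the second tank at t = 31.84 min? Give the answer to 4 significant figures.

1.799 g/L

Time constants: τᵢ = Vᵢ/Q for each well-mixed tank.
τ₁ = 489.5/31.08 = 15.7497 min; τ₂ = 362.6/31.08 = 11.6667 min.
Solving the cascade with C₁(0)=C₂(0)=0 gives C₂(t) = C_in[1 − (τ₁ e^(−t/τ₁) − τ₂ e^(−t/τ₂))/(τ₁ − τ₂)].
At t = 31.84: e^(−t/τ₁) = 0.132440, e^(−t/τ₂) = 0.0652752.
C₂ = 2.663·[1 − (15.7497·0.132440 − 11.6667·0.0652752)/(4.08301)] = 2.663·0.675647 = 1.79925 g/L.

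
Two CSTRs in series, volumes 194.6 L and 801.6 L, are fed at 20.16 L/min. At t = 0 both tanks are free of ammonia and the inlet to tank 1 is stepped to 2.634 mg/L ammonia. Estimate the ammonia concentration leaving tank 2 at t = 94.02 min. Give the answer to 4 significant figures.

2.307 mg/L

Each tank obeys Vᵢ dCᵢ/dt = Q(Cᵢ₋₁ − Cᵢ), so τᵢ = Vᵢ/Q.
τ₁ = 194.6/20.16 = 9.65278 min; τ₂ = 801.6/20.16 = 39.7619 min.
Solving the cascade with C₁(0)=C₂(0)=0 gives C₂(t) = C_in[1 − (τ₁ e^(−t/τ₁) − τ₂ e^(−t/τ₂))/(τ₁ − τ₂)].
At t = 94.02: e^(−t/τ₁) = 5.88687e-05, e^(−t/τ₂) = 0.0939893.
C₂ = 2.634·[1 − (9.65278·5.88687e-05 − 39.7619·0.0939893)/(-30.1091)] = 2.634·0.875897 = 2.30711 mg/L.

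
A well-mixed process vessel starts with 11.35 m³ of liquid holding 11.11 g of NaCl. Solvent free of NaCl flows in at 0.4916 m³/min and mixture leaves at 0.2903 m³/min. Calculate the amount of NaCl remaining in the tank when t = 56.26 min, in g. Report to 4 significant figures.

Total volume: dV/dt = Q_in − Q_out = 0.201300 m³/min, so V(t) = 11.35 + 0.201300 t and V(56.26) = 22.6751 m³.
Solute balance: dm/dt = 0 − Q_out C = −Q_out m/V(t).
Separate: dm/m = −Q_out dt/V(t) ⇒ ln(m/m₀) = −(Q_out/(Q_in−Q_out)) ln(V/V₀).
m = m₀ (V₀/V)^(Q_out/(Q_in−Q_out)) = 11.11 × (11.35/22.6751)^(1.44213) = 4.09522 g.

4.095 g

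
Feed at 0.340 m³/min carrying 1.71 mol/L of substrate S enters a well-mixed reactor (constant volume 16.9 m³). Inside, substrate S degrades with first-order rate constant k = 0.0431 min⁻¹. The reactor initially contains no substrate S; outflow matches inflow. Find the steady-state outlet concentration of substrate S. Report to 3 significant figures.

Species balance: V dC/dt = Q C_in − Q C − k V C.
At steady state: 0 = Q C_in − (Q + kV) C_ss, so C_ss = Q C_in/(Q + kV).
C_ss = 0.340·1.71/(0.340 + 0.0431·16.9) = 0.58140/1.0684 = 0.54418 mol/L.

0.544 mol/L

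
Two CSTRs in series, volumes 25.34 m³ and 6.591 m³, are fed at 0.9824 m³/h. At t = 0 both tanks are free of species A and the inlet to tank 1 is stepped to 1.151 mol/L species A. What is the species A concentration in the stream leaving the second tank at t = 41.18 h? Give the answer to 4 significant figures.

Time constants: τᵢ = Vᵢ/Q for each well-mixed tank.
τ₁ = 25.34/0.9824 = 25.7940 h; τ₂ = 6.591/0.9824 = 6.70908 h.
Tank 1: C₁ = C_in(1 − e^(−t/τ₁)). Tank 2 (τ₁ ≠ τ₂): C₂ = C_in[1 − (τ₁ e^(−t/τ₁) − τ₂ e^(−t/τ₂))/(τ₁ − τ₂)].
At t = 41.18: e^(−t/τ₁) = 0.202605, e^(−t/τ₂) = 0.00215934.
C₂ = 1.151·[1 − (25.7940·0.202605 − 6.70908·0.00215934)/(19.0849)] = 1.151·0.726931 = 0.836697 mol/L.

0.8367 mol/L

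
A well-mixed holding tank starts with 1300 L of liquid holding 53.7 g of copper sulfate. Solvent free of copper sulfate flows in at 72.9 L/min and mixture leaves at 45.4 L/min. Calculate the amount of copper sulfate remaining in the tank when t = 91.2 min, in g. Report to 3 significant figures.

9.11 g

Total volume: dV/dt = Q_in − Q_out = 27.500 L/min, so V(t) = 1300 + 27.500 t and V(91.2) = 3808.0 L.
No copper sulfate enters, so dm/dt = −Q_out · (m/V).
Separate: dm/m = −Q_out dt/V(t) ⇒ ln(m/m₀) = −(Q_out/(Q_in−Q_out)) ln(V/V₀).
m = m₀ (V₀/V)^(Q_out/(Q_in−Q_out)) = 53.7 × (1300/3808.0)^(1.6509) = 9.1077 g.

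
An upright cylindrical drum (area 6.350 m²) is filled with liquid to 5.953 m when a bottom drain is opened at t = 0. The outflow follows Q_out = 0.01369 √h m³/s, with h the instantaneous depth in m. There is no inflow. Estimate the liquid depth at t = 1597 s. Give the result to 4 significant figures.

Mass balance (ρ constant): A dh/dt = −0.01369 √h.
This is separable: 2 d(√h)/dt = −0.01369/A, so √h = √h₀ − (0.01369/(2A)) t.
√h = √5.953 − 0.01369·1597/(2·6.350) = 2.43988 − 1.72149 = 0.718386.
h = 0.718386² = 0.516079 m.

0.5161 m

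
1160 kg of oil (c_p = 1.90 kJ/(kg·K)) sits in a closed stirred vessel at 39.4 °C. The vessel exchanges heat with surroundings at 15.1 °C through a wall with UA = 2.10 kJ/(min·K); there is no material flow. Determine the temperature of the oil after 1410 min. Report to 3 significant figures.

Unsteady energy balance on the tank contents: M c_p dT/dt = −UA(T − T_amb).
dT/dt = (T_ss − T)/τ with T_ss = T_amb = 15.100 °C, τ = M c_p/UA = 1160·1.90/2.10 = 1049.5 min.
This is linear first-order; T(t) = T_ss + (T₀ − T_ss) e^(−t/τ).
T(1410) = 15.100 + (24.300)·0.26094 = 21.441 °C.

21.4 °C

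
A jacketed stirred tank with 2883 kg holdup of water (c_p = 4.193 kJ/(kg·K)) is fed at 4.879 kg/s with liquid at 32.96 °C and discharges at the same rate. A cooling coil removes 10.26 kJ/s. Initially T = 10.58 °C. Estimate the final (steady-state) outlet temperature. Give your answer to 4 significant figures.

M c_p dT/dt = ṁ c_p (T_in − T) − Q̇.
At steady state dT/dt = 0 ⇒ T_ss = T_in − Q̇/(ṁ c_p) = 32.96 − 10.26/(4.879·4.193) = 32.4585 °C.

32.46 °C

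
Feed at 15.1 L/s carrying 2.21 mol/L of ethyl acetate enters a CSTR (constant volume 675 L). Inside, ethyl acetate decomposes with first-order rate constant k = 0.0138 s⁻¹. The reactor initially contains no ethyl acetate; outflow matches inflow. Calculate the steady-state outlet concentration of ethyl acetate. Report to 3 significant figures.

1.37 mol/L

Species balance: V dC/dt = Q C_in − Q C − k V C.
Steady state (dC/dt = 0): C_ss = Q C_in/(Q + kV) = C_in/(1 + kV/Q).
C_ss = 15.1·2.21/(15.1 + 0.0138·675) = 33.371/24.415 = 1.3668 mol/L.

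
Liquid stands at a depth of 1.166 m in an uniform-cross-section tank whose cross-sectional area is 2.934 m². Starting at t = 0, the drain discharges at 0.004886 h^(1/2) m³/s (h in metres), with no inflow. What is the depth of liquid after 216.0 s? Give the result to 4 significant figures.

0.8099 m

Accumulation of liquid (constant cross-section A): A dh/dt = −0.004886 √h.
This is separable: 2 d(√h)/dt = −0.004886/A, so √h = √h₀ − (0.004886/(2A)) t.
√h = √1.166 − 0.004886·216.0/(2·2.934) = 1.07981 − 0.179853 = 0.899962.
h = 0.899962² = 0.809932 m.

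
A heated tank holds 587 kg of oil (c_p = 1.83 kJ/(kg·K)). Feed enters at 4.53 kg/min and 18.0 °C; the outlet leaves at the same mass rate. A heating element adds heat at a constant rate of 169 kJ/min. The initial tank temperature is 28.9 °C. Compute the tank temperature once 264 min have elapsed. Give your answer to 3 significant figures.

M c_p dT/dt = ṁ c_p (T_in − T) + Q̇.
τ = M/ṁ = 129.58 min; T_ss = T_in + Q̇/(ṁ c_p) = 18.0 + 169/(4.53·1.83) = 38.386 °C.
Integrating: T(t) = T_ss + (T₀ − T_ss) e^(−t/τ).
T(264) = 38.386 + (-9.4863)·e^(−264/129.58) = 38.386 + (-9.4863)·0.13037 = 37.149 °C.

37.1 °C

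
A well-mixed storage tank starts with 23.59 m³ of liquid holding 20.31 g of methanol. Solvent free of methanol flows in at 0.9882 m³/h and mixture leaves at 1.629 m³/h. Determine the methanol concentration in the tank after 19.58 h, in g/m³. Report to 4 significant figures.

Total volume: dV/dt = Q_in − Q_out = -0.640800 m³/h, so V(t) = 23.59 − 0.640800 t and V(19.58) = 11.0431 m³.
Species balance (pure solvent in): dm/dt = −Q_out · m/V(t).
dm/m = −Q_out dt/(V₀ − 0.640800 t); integrating gives ln(m/m₀) = −(Q_out/(Q_in−Q_out)) ln(V/V₀).
m = m₀ (V₀/V)^(Q_out/(Q_in−Q_out)) = 20.31 × (23.59/11.0431)^(-2.54213) = 2.94939 g.
C = m/V = 2.94939/11.0431 = 0.267079 g/m³.

0.2671 g/m³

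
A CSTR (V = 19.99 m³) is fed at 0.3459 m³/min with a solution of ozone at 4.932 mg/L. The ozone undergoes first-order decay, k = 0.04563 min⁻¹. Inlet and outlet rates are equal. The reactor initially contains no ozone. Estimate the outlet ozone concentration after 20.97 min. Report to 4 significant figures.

0.9937 mg/L

V dC/dt = Q(C_in − C) − k V C.
This is linear with rate a = Q/V + k = 0.0629337 min⁻¹.
C_ss = Q C_in/(Q + kV) = 1.35606 mg/L; C(t) = C_ss + (C₀ − C_ss) e^(−a t).
C(20.97) = 1.35606 + (-1.35606)·e^(−0.0629337·20.97) = 1.35606 + (-1.35606)·0.267210 = 0.993704 mg/L.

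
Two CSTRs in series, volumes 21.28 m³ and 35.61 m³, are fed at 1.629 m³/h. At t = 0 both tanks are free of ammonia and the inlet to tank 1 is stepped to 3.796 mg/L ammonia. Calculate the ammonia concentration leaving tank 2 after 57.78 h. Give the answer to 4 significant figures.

3.193 mg/L

Time constants: τᵢ = Vᵢ/Q for each well-mixed tank.
τ₁ = 21.28/1.629 = 13.0632 h; τ₂ = 35.61/1.629 = 21.8600 h.
Solving the cascade with C₁(0)=C₂(0)=0 gives C₂(t) = C_in[1 − (τ₁ e^(−t/τ₁) − τ₂ e^(−t/τ₂))/(τ₁ − τ₂)].
At t = 57.78: e^(−t/τ₁) = 0.0119970, e^(−t/τ₂) = 0.0711347.
C₂ = 3.796·[1 − (13.0632·0.0119970 − 21.8600·0.0711347)/(-8.79681)] = 3.796·0.841046 = 3.19261 mg/L.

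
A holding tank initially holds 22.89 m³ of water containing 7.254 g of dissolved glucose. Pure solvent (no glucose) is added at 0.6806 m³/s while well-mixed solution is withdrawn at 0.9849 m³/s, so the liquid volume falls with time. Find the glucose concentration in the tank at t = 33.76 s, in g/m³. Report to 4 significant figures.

0.08362 g/m³

Total volume: dV/dt = Q_in − Q_out = -0.304300 m³/s, so V(t) = 22.89 − 0.304300 t and V(33.76) = 12.6168 m³.
Species balance (pure solvent in): dm/dt = −Q_out · m/V(t).
Separate: dm/m = −Q_out dt/V(t) ⇒ ln(m/m₀) = −(Q_out/(Q_in−Q_out)) ln(V/V₀).
m = m₀ (V₀/V)^(Q_out/(Q_in−Q_out)) = 7.254 × (22.89/12.6168)^(-3.23661) = 1.05507 g.
C = m/V = 1.05507/12.6168 = 0.0836241 g/m³.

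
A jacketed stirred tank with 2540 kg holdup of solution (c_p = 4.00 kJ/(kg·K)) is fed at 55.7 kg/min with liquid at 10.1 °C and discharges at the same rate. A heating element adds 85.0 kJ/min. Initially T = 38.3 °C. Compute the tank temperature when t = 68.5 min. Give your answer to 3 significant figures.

Energy balance: M c_p dT/dt = ṁ c_p (T_in − T) + 85.0.
Rearrange: dT/dt = (T_ss − T)/τ with τ = M/ṁ = 45.601 min and T_ss = T_in + Q̇/(ṁ c_p) = 10.482 °C.
This is linear first-order; T(t) = T_ss + (T₀ − T_ss) e^(−t/τ).
T(68.5) = 10.482 + (27.818)·e^(−68.5/45.601) = 10.482 + (27.818)·0.22265 = 16.675 °C.

16.7 °C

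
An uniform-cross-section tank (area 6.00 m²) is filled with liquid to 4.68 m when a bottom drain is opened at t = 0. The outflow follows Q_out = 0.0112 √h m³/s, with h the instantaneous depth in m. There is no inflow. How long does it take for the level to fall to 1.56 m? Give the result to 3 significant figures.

Accumulation of liquid (constant cross-section A): A dh/dt = −0.0112 √h.
∫ h^(−1/2) dh = −(0.0112/A) ∫ dt, giving 2√h = 2√h₀ − (0.0112/A) t.
t = 2A(√h₀ − √h)/0.0112 = 2·6.00·(√4.68 − √1.56)/0.0112
  = 12.000 × (2.1633 − 1.2490) / 0.0112 = 979.64 s.

980 s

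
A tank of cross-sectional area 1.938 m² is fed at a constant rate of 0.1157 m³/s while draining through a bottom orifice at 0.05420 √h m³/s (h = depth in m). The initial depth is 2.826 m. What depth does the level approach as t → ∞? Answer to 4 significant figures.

Level balance: A dh/dt = 0.1157 − 0.05420 √h. Setting dh/dt = 0:
Q_in = 0.05420 √h_ss ⇒ √h_ss = 0.1157/0.05420 = 2.13469.
h_ss = 2.13469² = 4.55689 m. (Since h₀ = 2.826 m < h_ss, the level will rise toward this value.)

4.557 m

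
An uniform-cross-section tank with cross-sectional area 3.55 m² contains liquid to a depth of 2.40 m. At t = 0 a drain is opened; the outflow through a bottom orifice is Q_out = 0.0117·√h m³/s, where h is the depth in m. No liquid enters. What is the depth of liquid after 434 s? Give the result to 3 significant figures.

0.696 m

With no inflow, A dh/dt = −0.0117 √h.
∫ h^(−1/2) dh = −(0.0117/A) ∫ dt, giving 2√h = 2√h₀ − (0.0117/A) t.
√h = √2.40 − 0.0117·434/(2·3.55) = 1.5492 − 0.71518 = 0.83401.
h = 0.83401² = 0.69557 m.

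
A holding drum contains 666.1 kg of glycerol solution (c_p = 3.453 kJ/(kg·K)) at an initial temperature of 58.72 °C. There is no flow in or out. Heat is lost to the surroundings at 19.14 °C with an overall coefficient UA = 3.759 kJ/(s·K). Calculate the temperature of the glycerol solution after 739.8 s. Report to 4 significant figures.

30.95 °C

Lumped-capacitance energy balance: M c_p dT/dt = UA(T_amb − T).
dT/dt = (T_ss − T)/τ with T_ss = T_amb = 19.1400 °C, τ = M c_p/UA = 666.1·3.453/3.759 = 611.876 s.
This is linear first-order; T(t) = T_ss + (T₀ − T_ss) e^(−t/τ).
T(739.8) = 19.1400 + (39.5800)·0.298475 = 30.9537 °C.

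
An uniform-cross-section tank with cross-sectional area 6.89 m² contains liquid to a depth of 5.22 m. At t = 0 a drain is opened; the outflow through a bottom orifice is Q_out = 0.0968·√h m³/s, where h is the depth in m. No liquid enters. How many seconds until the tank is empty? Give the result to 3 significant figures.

With no inflow, A dh/dt = −0.0968 √h.
This is separable: 2 d(√h)/dt = −0.0968/A, so √h = √h₀ − (0.0968/(2A)) t.
Tank is empty when √h = 0: t_empty = 2A√h₀/0.0968.
t_empty = 2·6.89·√5.22/0.0968 = 13.780·2.2847/0.0968 = 325.24 s.

325 s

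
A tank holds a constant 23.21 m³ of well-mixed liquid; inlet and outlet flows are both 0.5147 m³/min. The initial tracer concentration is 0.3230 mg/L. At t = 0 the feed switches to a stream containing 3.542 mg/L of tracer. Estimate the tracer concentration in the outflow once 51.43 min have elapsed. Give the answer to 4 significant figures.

Unsteady species balance (constant V, well mixed): V dC/dt = Q(C_in − C).
So dC/dt = (C_in − C)/τ with τ = V/Q = 23.21/0.5147 = 45.0942 min.
Solution: C(t) = C_in + (C₀ − C_in) e^(−t/τ).
C(51.43) = 3.542 + (0.3230 − 3.542)·e^(−51.43/45.0942) = 3.542 + (-3.21900)·0.319659 = 2.51302 mg/L.

2.513 mg/L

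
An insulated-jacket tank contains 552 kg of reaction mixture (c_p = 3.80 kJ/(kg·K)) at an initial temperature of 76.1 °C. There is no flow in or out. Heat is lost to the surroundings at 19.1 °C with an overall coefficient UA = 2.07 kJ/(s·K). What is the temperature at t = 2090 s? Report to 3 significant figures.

Lumped-capacitance energy balance: M c_p dT/dt = UA(T_amb − T).
dT/dt = (T_ss − T)/τ with T_ss = T_amb = 19.100 °C, τ = M c_p/UA = 552·3.80/2.07 = 1013.3 s.
This is linear first-order; T(t) = T_ss + (T₀ − T_ss) e^(−t/τ).
T(2090) = 19.100 + (57.000)·0.12714 = 26.347 °C.

26.3 °C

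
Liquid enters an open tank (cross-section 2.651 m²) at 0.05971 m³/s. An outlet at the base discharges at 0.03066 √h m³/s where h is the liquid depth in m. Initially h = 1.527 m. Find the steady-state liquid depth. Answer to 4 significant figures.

3.793 m

A dh/dt = Q_in − 0.03066 √h. Steady state requires inflow = outflow:
Q_in = 0.03066 √h_ss ⇒ √h_ss = 0.05971/0.03066 = 1.94749.
h_ss = 1.94749² = 3.79271 m. (Since h₀ = 1.527 m < h_ss, the level will rise toward this value.)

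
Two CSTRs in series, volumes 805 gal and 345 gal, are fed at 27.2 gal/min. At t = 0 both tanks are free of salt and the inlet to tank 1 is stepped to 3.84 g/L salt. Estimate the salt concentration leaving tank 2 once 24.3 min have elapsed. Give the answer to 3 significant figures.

1.31 g/L

Time constants: τᵢ = Vᵢ/Q for each well-mixed tank.
τ₁ = 805/27.2 = 29.596 min; τ₂ = 345/27.2 = 12.684 min.
Solving the cascade with C₁(0)=C₂(0)=0 gives C₂(t) = C_in[1 − (τ₁ e^(−t/τ₁) − τ₂ e^(−t/τ₂))/(τ₁ − τ₂)].
At t = 24.3: e^(−t/τ₁) = 0.43996, e^(−t/τ₂) = 0.14722.
C₂ = 3.84·[1 − (29.596·0.43996 − 12.684·0.14722)/(16.912)] = 3.84·0.34048 = 1.3075 g/L.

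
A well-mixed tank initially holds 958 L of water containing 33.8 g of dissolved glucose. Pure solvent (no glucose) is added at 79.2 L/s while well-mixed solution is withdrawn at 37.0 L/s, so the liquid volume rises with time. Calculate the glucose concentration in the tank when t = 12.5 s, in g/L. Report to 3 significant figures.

Let m(t) be the amount of glucose. Volume: V(t) = V₀ + (Q_in − Q_out) t = 958 + 42.200 t; V(12.5) = 1485.5 L.
Species balance (pure solvent in): dm/dt = −Q_out · m/V(t).
dm/m = −Q_out dt/(V₀ + 42.200 t); integrating gives ln(m/m₀) = −(Q_out/(Q_in−Q_out)) ln(V/V₀).
m = m₀ (V₀/V)^(Q_out/(Q_in−Q_out)) = 33.8 × (958/1485.5)^(0.87678) = 23.008 g.
C = m/V = 23.008/1485.5 = 0.015489 g/L.

0.0155 g/L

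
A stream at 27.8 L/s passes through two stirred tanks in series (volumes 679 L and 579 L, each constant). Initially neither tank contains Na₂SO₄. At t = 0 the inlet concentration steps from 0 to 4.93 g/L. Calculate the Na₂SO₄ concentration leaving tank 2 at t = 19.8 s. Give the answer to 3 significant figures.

Species balance on tank i: dCᵢ/dt = (Cᵢ₋₁ − Cᵢ)/τᵢ with τᵢ = Vᵢ/Q.
τ₁ = 679/27.8 = 24.424 s; τ₂ = 579/27.8 = 20.827 s.
Tank 1: C₁ = C_in(1 − e^(−t/τ₁)). Tank 2 (τ₁ ≠ τ₂): C₂ = C_in[1 − (τ₁ e^(−t/τ₁) − τ₂ e^(−t/τ₂))/(τ₁ − τ₂)].
At t = 19.8: e^(−t/τ₁) = 0.44456, e^(−t/τ₂) = 0.38648.
C₂ = 4.93·[1 − (24.424·0.44456 − 20.827·0.38648)/(3.5971)] = 4.93·0.21914 = 1.0803 g/L.

1.08 g/L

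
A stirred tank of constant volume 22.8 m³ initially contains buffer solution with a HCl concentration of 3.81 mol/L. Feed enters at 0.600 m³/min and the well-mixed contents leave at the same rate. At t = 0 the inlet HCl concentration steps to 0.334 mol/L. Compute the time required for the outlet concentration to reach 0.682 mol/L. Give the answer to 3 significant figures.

87.5 min

Mass balance on the solute (V constant): V dC/dt = Q(C_in − C), so τ = V/Q = 38.000 min.
C(t) = C_in + (C₀ − C_in) e^(−t/τ). Set C = 0.682 and solve for t:
e^(−t/τ) = (C − C_in)/(C₀ − C_in) = (0.682 − 0.334)/(3.81 − 0.334) = 0.10012
t = −τ ln(…) = 38.000 × 2.3014 = 87.455 min.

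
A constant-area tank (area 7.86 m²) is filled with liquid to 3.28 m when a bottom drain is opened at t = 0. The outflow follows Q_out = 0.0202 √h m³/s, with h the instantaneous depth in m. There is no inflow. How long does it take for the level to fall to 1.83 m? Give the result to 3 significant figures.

357 s

A dh/dt = −Q_out = −0.0202 √h.
This is separable: 2 d(√h)/dt = −0.0202/A, so √h = √h₀ − (0.0202/(2A)) t.
t = 2A(√h₀ − √h)/0.0202 = 2·7.86·(√3.28 − √1.83)/0.0202
  = 15.720 × (1.8111 − 1.3528) / 0.0202 = 356.66 s.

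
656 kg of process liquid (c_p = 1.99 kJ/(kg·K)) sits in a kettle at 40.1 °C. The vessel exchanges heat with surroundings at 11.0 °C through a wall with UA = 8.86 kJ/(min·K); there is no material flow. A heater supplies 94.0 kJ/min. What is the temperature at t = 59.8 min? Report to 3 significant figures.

Unsteady energy balance on the tank contents: M c_p dT/dt = −UA(T − T_amb) + Q̇.
dT/dt = (T_ss − T)/τ with T_ss = T_amb + Q̇/UA = 11.0 + 94.0/8.86 = 21.609 °C, τ = M c_p/UA = 656·1.99/8.86 = 147.34 min.
Integrating: T(t) = T_ss + (T₀ − T_ss) e^(−t/τ).
T(59.8) = 21.609 + (18.491)·0.66640 = 33.932 °C.

33.9 °C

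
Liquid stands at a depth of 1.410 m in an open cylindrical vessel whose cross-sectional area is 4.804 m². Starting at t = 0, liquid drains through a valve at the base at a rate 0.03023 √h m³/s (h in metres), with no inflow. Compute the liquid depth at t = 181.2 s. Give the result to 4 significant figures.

0.3811 m

With no inflow, A dh/dt = −0.03023 √h.
∫ h^(−1/2) dh = −(0.03023/A) ∫ dt, giving 2√h = 2√h₀ − (0.03023/A) t.
√h = √1.410 − 0.03023·181.2/(2·4.804) = 1.18743 − 0.570116 = 0.617318.
h = 0.617318² = 0.381082 m.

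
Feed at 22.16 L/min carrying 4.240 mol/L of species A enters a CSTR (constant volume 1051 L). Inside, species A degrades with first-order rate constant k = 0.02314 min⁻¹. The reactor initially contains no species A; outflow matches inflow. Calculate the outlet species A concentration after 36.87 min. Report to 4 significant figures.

1.626 mol/L

Accumulation = in − out − consumed: V dC/dt = Q C_in − Q C − k V C.
This is linear with rate a = Q/V + k = 0.0442247 min⁻¹.
C_ss = Q C_in/(Q + kV) = 2.02147 mol/L; C(t) = C_ss + (C₀ − C_ss) e^(−a t).
C(36.87) = 2.02147 + (-2.02147)·e^(−0.0442247·36.87) = 2.02147 + (-2.02147)·0.195819 = 1.62563 mol/L.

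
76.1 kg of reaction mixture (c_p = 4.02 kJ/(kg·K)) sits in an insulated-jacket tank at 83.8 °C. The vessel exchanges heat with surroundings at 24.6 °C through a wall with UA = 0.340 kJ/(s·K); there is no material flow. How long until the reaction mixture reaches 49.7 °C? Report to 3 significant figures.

Energy balance: M c_p dT/dt = −UA(T − T_amb).
τ = M c_p/UA = 899.77 s; T_ss = T_amb = 24.600 °C.
T(t) = T_ss + (T₀ − T_ss)e^(−t/τ); set T = 49.7:
t = −τ ln[(T − T_ss)/(T₀ − T_ss)] = −899.77 · ln(0.42399) = 772.05 s.

772 s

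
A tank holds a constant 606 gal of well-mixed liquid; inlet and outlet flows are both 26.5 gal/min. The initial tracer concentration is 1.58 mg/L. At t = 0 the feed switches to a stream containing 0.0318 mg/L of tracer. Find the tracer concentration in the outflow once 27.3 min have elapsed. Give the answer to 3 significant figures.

Unsteady species balance (constant V, well mixed): V dC/dt = Q(C_in − C).
Rewrite as dC/dt + C/τ = C_in/τ, τ = V/Q = 22.868 min.
Solution: C(t) = C_in + (C₀ − C_in) e^(−t/τ).
C(27.3) = 0.0318 + (1.58 − 0.0318)·e^(−27.3/22.868) = 0.0318 + (1.5482)·0.30306 = 0.50100 mg/L.

0.501 mg/L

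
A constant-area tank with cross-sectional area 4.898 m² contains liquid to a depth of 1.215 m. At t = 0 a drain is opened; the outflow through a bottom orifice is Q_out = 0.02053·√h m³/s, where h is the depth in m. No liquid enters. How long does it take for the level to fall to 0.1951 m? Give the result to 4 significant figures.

315.2 s

A dh/dt = −Q_out = −0.02053 √h.
∫ h^(−1/2) dh = −(0.02053/A) ∫ dt, giving 2√h = 2√h₀ − (0.02053/A) t.
t = 2A(√h₀ − √h)/0.02053 = 2·4.898·(√1.215 − √0.1951)/0.02053
  = 9.79600 × (1.10227 − 0.441701) / 0.02053 = 315.194 s.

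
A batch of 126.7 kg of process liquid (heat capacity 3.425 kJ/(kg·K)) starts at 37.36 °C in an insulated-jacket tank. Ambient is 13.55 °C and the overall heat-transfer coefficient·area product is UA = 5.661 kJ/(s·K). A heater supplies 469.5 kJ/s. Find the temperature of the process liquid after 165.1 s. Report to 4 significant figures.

89.62 °C

M c_p dT/dt = −UA(T − T_amb) + Q̇.
dT/dt = (T_ss − T)/τ with T_ss = T_amb + Q̇/UA = 13.55 + 469.5/5.661 = 96.4859 °C, τ = M c_p/UA = 126.7·3.425/5.661 = 76.6556 s.
This is linear first-order; T(t) = T_ss + (T₀ − T_ss) e^(−t/τ).
T(165.1) = 96.4859 + (-59.1259)·0.116044 = 89.6247 °C.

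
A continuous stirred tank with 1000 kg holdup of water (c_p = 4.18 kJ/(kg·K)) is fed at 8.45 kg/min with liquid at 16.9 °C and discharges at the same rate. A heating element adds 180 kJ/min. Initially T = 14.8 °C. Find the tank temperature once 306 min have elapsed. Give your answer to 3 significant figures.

21.5 °C

M c_p dT/dt = ṁ c_p (T_in − T) + Q̇.
Rearrange: dT/dt = (T_ss − T)/τ with τ = M/ṁ = 118.34 min and T_ss = T_in + Q̇/(ṁ c_p) = 21.996 °C.
This is linear first-order; T(t) = T_ss + (T₀ − T_ss) e^(−t/τ).
T(306) = 21.996 + (-7.1961)·e^(−306/118.34) = 21.996 + (-7.1961)·0.075343 = 21.454 °C.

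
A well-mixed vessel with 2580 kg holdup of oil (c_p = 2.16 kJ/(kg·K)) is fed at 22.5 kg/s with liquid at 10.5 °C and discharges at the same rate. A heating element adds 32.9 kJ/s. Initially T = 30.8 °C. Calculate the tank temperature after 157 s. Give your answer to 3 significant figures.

16.2 °C

Energy balance: M c_p dT/dt = ṁ c_p (T_in − T) + 32.9.
τ = M/ṁ = 114.67 s; T_ss = T_in + Q̇/(ṁ c_p) = 10.5 + 32.9/(22.5·2.16) = 11.177 °C.
Solution: T(t) = T_ss + (T₀ − T_ss) e^(−t/τ).
T(157) = 11.177 + (19.623)·e^(−157/114.67) = 11.177 + (19.623)·0.25431 = 16.167 °C.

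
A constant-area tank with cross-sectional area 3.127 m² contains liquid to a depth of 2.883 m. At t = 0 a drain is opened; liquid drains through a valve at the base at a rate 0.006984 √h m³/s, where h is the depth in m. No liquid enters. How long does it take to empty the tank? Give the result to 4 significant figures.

1520 s

A dh/dt = −Q_out = −0.006984 √h.
This is separable: 2 d(√h)/dt = −0.006984/A, so √h = √h₀ − (0.006984/(2A)) t.
Set h = 0: 2√h₀ = (0.006984/A) t_empty ⇒ t_empty = 2A√h₀/0.006984.
t_empty = 2·3.127·√2.883/0.006984 = 6.25400·1.69794/0.006984 = 1520.46 s.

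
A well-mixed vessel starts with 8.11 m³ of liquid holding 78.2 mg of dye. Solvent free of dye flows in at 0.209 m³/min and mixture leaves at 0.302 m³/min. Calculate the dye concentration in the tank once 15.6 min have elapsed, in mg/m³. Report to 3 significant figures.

Let m(t) be the amount of dye. Volume: V(t) = V₀ + (Q_in − Q_out) t = 8.11 − 0.093000 t; V(15.6) = 6.6592 m³.
Species balance (pure solvent in): dm/dt = −Q_out · m/V(t).
Separate: dm/m = −Q_out dt/V(t) ⇒ ln(m/m₀) = −(Q_out/(Q_in−Q_out)) ln(V/V₀).
m = m₀ (V₀/V)^(Q_out/(Q_in−Q_out)) = 78.2 × (8.11/6.6592)^(-3.2473) = 41.233 mg.
C = m/V = 41.233/6.6592 = 6.1918 mg/m³.

6.19 mg/m³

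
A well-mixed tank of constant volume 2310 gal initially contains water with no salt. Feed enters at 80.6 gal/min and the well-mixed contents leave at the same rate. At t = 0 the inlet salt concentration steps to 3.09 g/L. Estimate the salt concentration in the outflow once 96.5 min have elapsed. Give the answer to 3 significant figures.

Transient balance on the dissolved component: V dC/dt = Q(C_in − C).
Rewrite as dC/dt + C/τ = C_in/τ, τ = V/Q = 28.660 min.
This is linear first-order; C(t) = C_in + (C₀ − C_in) e^(−t/τ).
C(96.5) = 3.09 + (0 − 3.09)·e^(−96.5/28.660) = 3.09 + (-3.0900)·0.034491 = 2.9834 g/L.

2.98 g/L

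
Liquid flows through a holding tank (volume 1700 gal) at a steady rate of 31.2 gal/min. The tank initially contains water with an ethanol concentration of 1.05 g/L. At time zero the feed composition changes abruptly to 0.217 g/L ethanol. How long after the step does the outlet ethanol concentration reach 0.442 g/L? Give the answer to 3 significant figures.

71.3 min

Species balance: V dC/dt = Q(C_in − C) ⇒ τ = V/Q = 54.487 min.
C(t) = C_in + (C₀ − C_in) e^(−t/τ). Set C = 0.442 and solve for t:
e^(−t/τ) = (C − C_in)/(C₀ − C_in) = (0.442 − 0.217)/(1.05 − 0.217) = 0.27011
t = −τ ln(…) = 54.487 × 1.3089 = 71.320 min.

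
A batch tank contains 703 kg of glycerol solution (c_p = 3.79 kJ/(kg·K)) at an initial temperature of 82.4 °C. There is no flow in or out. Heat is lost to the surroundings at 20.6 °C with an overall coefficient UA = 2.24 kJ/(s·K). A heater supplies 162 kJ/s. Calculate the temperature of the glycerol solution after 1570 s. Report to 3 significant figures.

Lumped-capacitance energy balance: M c_p dT/dt = UA(T_amb − T) + Q̇.
dT/dt = (T_ss − T)/τ with T_ss = T_amb + Q̇/UA = 20.6 + 162/2.24 = 92.921 °C, τ = M c_p/UA = 703·3.79/2.24 = 1189.5 s.
T approaches T_ss exponentially: T(t) = T_ss + (T₀ − T_ss) e^(−t/τ).
T(1570) = 92.921 + (-10.521)·0.26715 = 90.111 °C.

90.1 °C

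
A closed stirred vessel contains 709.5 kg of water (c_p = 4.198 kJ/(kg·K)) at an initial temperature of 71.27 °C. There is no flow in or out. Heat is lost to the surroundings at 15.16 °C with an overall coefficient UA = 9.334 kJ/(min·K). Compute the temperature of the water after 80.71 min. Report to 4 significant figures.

Lumped-capacitance energy balance: M c_p dT/dt = UA(T_amb − T).
dT/dt = (T_ss − T)/τ with T_ss = T_amb = 15.1600 °C, τ = M c_p/UA = 709.5·4.198/9.334 = 319.100 min.
Integrating: T(t) = T_ss + (T₀ − T_ss) e^(−t/τ).
T(80.71) = 15.1600 + (56.1100)·0.776522 = 58.7307 °C.

58.73 °C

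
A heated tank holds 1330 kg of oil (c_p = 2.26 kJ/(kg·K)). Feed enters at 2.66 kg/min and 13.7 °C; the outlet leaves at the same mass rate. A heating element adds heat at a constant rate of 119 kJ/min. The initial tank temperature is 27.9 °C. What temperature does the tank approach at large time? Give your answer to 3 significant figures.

M c_p dT/dt = ṁ c_p (T_in − T) + Q̇.
At steady state dT/dt = 0 ⇒ T_ss = T_in + Q̇/(ṁ c_p) = 13.7 + 119/(2.66·2.26) = 33.495 °C.

33.5 °C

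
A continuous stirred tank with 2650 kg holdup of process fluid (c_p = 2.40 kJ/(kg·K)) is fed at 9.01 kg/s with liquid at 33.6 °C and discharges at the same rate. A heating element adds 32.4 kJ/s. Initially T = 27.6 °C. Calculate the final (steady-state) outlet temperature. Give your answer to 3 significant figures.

35.1 °C

Unsteady energy balance on the tank contents: M c_p dT/dt = ṁ c_p (T_in − T) + 32.4.
At steady state dT/dt = 0 ⇒ T_ss = T_in + Q̇/(ṁ c_p) = 33.6 + 32.4/(9.01·2.40) = 35.098 °C.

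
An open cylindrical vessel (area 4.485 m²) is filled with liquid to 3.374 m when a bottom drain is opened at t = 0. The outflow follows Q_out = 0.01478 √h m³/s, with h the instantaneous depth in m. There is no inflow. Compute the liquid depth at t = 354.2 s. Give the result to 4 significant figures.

Mass balance (ρ constant): A dh/dt = −0.01478 √h.
This is separable: 2 d(√h)/dt = −0.01478/A, so √h = √h₀ − (0.01478/(2A)) t.
√h = √3.374 − 0.01478·354.2/(2·4.485) = 1.83685 − 0.583621 = 1.25322.
h = 1.25322² = 1.57057 m.

1.571 m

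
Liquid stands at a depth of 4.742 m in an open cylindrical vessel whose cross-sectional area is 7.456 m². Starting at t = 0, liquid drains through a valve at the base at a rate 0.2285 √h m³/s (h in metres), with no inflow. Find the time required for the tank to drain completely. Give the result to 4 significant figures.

142.1 s

With no inflow, A dh/dt = −0.2285 √h.
This is separable: 2 d(√h)/dt = −0.2285/A, so √h = √h₀ − (0.2285/(2A)) t.
Set h = 0: 2√h₀ = (0.2285/A) t_empty ⇒ t_empty = 2A√h₀/0.2285.
t_empty = 2·7.456·√4.742/0.2285 = 14.9120·2.17761/0.2285 = 142.112 s.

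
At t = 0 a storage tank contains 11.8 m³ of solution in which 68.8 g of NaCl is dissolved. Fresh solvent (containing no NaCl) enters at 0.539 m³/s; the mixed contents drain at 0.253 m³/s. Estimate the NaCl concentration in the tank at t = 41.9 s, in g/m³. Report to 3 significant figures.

1.56 g/m³

Let m(t) be the amount of NaCl. Volume: V(t) = V₀ + (Q_in − Q_out) t = 11.8 + 0.28600 t; V(41.9) = 23.783 m³.
No NaCl enters, so dm/dt = −Q_out · (m/V).
dm/m = −Q_out dt/(V₀ + 0.28600 t); integrating gives ln(m/m₀) = −(Q_out/(Q_in−Q_out)) ln(V/V₀).
m = m₀ (V₀/V)^(Q_out/(Q_in−Q_out)) = 68.8 × (11.8/23.783)^(0.88462) = 37.010 g.
C = m/V = 37.010/23.783 = 1.5561 g/m³.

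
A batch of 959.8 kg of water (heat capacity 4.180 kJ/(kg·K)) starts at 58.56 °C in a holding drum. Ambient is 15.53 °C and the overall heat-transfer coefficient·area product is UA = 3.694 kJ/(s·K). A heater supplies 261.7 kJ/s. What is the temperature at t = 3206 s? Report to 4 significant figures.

84.92 °C

Lumped-capacitance energy balance: M c_p dT/dt = UA(T_amb − T) + Q̇.
dT/dt = (T_ss − T)/τ with T_ss = T_amb + Q̇/UA = 15.53 + 261.7/3.694 = 86.3746 °C, τ = M c_p/UA = 959.8·4.180/3.694 = 1086.08 s.
Solution: T(t) = T_ss + (T₀ − T_ss) e^(−t/τ).
T(3206) = 86.3746 + (-27.8146)·0.0522397 = 84.9216 °C.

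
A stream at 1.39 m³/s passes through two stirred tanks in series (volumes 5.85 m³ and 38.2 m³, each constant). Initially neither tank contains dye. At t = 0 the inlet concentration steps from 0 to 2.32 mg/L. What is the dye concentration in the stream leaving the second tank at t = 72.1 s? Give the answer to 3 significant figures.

2.12 mg/L

Species balance on tank i: dCᵢ/dt = (Cᵢ₋₁ − Cᵢ)/τᵢ with τᵢ = Vᵢ/Q.
τ₁ = 5.85/1.39 = 4.2086 s; τ₂ = 38.2/1.39 = 27.482 s.
Tank 1: C₁ = C_in(1 − e^(−t/τ₁)). Tank 2 (τ₁ ≠ τ₂): C₂ = C_in[1 − (τ₁ e^(−t/τ₁) − τ₂ e^(−t/τ₂))/(τ₁ − τ₂)].
At t = 72.1: e^(−t/τ₁) = 3.6300e-08, e^(−t/τ₂) = 0.072546.
C₂ = 2.32·[1 − (4.2086·3.6300e-08 − 27.482·0.072546)/(-23.273)] = 2.32·0.91434 = 2.1213 mg/L.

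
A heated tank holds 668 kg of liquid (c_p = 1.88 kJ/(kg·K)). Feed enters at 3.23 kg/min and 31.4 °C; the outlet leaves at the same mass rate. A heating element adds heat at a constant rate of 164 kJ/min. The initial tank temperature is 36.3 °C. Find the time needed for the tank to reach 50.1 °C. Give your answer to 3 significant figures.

M c_p dT/dt = ṁ c_p (T_in − T) + Q̇.
τ = M/ṁ = 206.81 min; T_ss = T_in + Q̇/(ṁ c_p) = 58.407 °C.
T(t) = T_ss + (T₀ − T_ss) e^(−t/τ). Set T = 50.1:
e^(−t/τ) = (50.1 − 58.407)/(36.3 − 58.407) = 0.37578
t = −206.81 · ln(0.37578) = 202.42 min.

202 min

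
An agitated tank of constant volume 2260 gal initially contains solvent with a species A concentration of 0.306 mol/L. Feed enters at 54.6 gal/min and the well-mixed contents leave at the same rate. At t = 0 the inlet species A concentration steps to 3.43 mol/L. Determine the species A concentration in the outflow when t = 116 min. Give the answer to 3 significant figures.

3.24 mol/L

Unsteady species balance (constant V, well mixed): V dC/dt = Q(C_in − C).
Rewrite as dC/dt + C/τ = C_in/τ, τ = V/Q = 41.392 min.
Solution: C(t) = C_in + (C₀ − C_in) e^(−t/τ).
C(116) = 3.43 + (0.306 − 3.43)·e^(−116/41.392) = 3.43 + (-3.1240)·0.060660 = 3.2405 mol/L.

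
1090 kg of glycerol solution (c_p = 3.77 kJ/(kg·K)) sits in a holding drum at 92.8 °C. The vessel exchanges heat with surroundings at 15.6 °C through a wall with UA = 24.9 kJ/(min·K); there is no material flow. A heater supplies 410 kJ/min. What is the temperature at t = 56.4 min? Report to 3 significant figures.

75.2 °C

Energy balance: M c_p dT/dt = −UA(T − T_amb) + Q̇.
dT/dt = (T_ss − T)/τ with T_ss = T_amb + Q̇/UA = 15.6 + 410/24.9 = 32.066 °C, τ = M c_p/UA = 1090·3.77/24.9 = 165.03 min.
Integrating: T(t) = T_ss + (T₀ − T_ss) e^(−t/τ).
T(56.4) = 32.066 + (60.734)·0.71052 = 75.219 °C.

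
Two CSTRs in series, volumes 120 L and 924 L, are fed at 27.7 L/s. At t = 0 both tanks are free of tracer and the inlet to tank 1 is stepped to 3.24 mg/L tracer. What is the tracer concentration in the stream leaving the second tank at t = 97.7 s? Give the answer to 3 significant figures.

Time constants: τᵢ = Vᵢ/Q for each well-mixed tank.
τ₁ = 120/27.7 = 4.3321 s; τ₂ = 924/27.7 = 33.357 s.
Tank 1: C₁ = C_in(1 − e^(−t/τ₁)). Tank 2 (τ₁ ≠ τ₂): C₂ = C_in[1 − (τ₁ e^(−t/τ₁) − τ₂ e^(−t/τ₂))/(τ₁ − τ₂)].
At t = 97.7: e^(−t/τ₁) = 1.6055e-10, e^(−t/τ₂) = 0.053457.
C₂ = 3.24·[1 − (4.3321·1.6055e-10 − 33.357·0.053457)/(-29.025)] = 3.24·0.93856 = 3.0409 mg/L.

3.04 mg/L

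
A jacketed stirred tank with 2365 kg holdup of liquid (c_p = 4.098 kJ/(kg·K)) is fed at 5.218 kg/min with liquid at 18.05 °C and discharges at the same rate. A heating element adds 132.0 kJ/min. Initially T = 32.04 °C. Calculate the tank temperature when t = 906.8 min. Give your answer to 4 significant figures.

25.28 °C

Heat balance on the well-mixed liquid: M c_p dT/dt = ṁ c_p (T_in − T) + 132.0.
τ = M/ṁ = 453.239 min; T_ss = T_in + Q̇/(ṁ c_p) = 18.05 + 132.0/(5.218·4.098) = 24.2230 °C.
This is linear first-order; T(t) = T_ss + (T₀ − T_ss) e^(−t/τ).
T(906.8) = 24.2230 + (7.81698)·e^(−906.8/453.239) = 24.2230 + (7.81698)·0.135239 = 25.2802 °C.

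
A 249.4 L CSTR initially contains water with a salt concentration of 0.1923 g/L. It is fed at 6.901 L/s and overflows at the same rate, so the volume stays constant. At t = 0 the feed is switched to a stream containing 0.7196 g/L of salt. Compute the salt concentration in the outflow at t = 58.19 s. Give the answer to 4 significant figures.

0.6142 g/L

Species balance on the tank: V dC/dt = Q(C_in − C).
Rewrite as dC/dt + C/τ = C_in/τ, τ = V/Q = 36.1397 s.
Solution: C(t) = C_in + (C₀ − C_in) e^(−t/τ).
C(58.19) = 0.7196 + (0.1923 − 0.7196)·e^(−58.19/36.1397) = 0.7196 + (-0.527300)·0.199859 = 0.614214 g/L.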